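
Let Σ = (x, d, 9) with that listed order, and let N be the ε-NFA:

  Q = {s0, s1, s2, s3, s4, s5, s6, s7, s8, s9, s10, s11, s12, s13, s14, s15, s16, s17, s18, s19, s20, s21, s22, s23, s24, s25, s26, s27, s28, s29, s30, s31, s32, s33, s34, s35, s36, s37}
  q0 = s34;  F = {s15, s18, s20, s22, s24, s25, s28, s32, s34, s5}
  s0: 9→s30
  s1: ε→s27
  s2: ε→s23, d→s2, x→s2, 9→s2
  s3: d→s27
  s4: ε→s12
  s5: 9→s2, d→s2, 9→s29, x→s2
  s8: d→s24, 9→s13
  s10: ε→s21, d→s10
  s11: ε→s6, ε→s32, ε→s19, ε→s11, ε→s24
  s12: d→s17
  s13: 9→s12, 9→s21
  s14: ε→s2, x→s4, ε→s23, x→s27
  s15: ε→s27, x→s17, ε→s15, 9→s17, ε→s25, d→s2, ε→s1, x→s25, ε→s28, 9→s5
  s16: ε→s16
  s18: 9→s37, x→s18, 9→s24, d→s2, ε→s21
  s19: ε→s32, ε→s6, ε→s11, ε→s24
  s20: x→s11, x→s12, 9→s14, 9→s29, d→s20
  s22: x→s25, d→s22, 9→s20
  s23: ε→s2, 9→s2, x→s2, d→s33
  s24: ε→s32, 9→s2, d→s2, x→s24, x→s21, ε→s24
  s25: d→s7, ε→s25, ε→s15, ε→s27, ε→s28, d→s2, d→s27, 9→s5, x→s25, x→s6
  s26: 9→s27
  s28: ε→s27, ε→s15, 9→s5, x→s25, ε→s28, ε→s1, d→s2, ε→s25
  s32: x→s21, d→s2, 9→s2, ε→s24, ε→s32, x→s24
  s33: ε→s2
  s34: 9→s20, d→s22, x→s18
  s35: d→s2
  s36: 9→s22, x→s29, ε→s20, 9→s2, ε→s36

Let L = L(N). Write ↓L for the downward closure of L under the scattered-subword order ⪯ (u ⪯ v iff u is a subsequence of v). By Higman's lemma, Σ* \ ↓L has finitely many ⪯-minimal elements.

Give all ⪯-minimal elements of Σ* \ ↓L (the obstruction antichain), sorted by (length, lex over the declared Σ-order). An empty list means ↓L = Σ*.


min(Σ*\↓L) = [xd, 99, dx9x].

|Q|=38, |F|=10, |δ|=101 (39 ε).
min D↑ (8 st, q0=0, F={4}): 0:x→1,d→2,9→3 1:x→1,d→4,9→5 2:x→6,d→2,9→3 3:x→5,d→3,9→4 4:x→4,d→4,9→4 5:x→5,d→4,9→4 6:x→6,d→4,9→7 7:x→4,d→4,9→4.
'xd': N↓-sim [26, 22, 6] end={s17,s2,s23,s27,s33,s7} rej; 2/2 deletions ∈↓L.
'99': N↓-sim [26, 18, 9] end={s12,s14,s17,s2,s23,s27,s29,s33,s4} ∉↓L; 2/2 del acc.
'dx9x': run [26, 23, 20, 6, 3] end={s2,s23,s33} ∉↓L; 4/4 deletions ∈↓L.
3 words, ⪯-incomp.


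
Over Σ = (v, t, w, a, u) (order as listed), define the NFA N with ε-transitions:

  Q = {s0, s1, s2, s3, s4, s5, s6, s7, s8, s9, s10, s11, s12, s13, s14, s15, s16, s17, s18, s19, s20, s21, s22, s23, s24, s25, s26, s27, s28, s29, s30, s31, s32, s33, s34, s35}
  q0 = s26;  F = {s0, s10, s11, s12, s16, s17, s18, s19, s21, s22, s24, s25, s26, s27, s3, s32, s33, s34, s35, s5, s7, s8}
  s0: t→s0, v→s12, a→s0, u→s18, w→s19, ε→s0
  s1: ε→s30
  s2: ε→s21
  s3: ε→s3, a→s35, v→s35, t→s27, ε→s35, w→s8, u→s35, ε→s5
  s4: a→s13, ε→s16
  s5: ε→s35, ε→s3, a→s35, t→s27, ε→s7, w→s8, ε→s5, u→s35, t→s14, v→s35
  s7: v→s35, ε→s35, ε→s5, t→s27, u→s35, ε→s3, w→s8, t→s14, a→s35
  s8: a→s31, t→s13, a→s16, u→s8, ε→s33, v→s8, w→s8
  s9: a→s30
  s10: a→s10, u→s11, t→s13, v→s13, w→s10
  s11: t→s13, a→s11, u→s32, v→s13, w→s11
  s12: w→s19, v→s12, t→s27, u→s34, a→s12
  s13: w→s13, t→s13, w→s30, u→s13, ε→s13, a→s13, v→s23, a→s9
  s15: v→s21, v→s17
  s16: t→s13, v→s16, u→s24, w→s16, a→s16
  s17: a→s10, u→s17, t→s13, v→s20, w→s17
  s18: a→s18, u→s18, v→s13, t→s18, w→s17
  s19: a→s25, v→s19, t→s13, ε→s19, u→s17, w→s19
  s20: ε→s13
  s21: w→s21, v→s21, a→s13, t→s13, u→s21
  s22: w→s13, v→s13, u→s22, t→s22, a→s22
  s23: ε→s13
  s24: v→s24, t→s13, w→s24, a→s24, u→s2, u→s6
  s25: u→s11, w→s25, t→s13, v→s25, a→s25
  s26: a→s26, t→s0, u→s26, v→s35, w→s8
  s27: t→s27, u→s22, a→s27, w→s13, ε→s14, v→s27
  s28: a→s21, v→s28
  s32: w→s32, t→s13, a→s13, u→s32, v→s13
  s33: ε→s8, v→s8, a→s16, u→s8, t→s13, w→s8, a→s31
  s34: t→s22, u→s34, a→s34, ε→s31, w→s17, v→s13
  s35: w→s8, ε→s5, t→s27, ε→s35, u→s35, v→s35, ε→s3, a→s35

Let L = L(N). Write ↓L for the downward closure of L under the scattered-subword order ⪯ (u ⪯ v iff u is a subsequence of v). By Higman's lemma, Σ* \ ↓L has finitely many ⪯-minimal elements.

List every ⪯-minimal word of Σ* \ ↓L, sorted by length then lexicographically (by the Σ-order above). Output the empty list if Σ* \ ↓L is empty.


|Q|=36, |F|=22, |δ|=153 (25 ε).
min D↑ (19 st, q0=0, F={8}): 0:v→1,t→2,w→3,a→0,u→0 1:v→1,t→4,w→3,a→1,u→1 2:v→5,t→2,w→6,a→2,u→7 3:v→3,t→8,w→3,a→9,u→3 4:v→4,t→4,w→8,a→4,u→10 5:v→5,t→4,w→6,a→5,u→11 6:v→6,t→8,w→6,a→12,u→13 7:v→8,t→7,w→13,a→7,u→7 8:v→8,t→8,w→8,a→8,u→8 9:v→9,t→8,w→9,a→9,u→14 10:v→8,t→10,w→8,a→10,u→10 11:v→8,t→10,w→13,a→11,u→11 12:v→12,t→8,w→12,a→12,u→15 13:v→8,t→8,w→13,a→16,u→13 14:v→14,t→8,w→14,a→14,u→17 15:v→8,t→8,w→15,a→15,u→18 16:v→8,t→8,w→16,a→16,u→15 17:v→17,t→8,w→17,a→8,u→17 18:v→8,t→8,w→18,a→8,u→18 [Hopcroft].
'wt': |S_i|=[31, 19, 4] end={s13,s23,s30,s9} ∉↓L; 2/2 del acc.
'vtw': run [31, 28, 7, 4] end={s13,s23,s30,s9} ∉↓L; 3/3 deletions ∈↓L.
'tuv': |S_i|=[31, 19, 13, 5] end={s13,s20,s23,s30,s9} rej; 3/3 single-dels accept.
'wauua': run [31, 19, 14, 10, 8, 4] end={s13,s23,s30,s9} ∉↓L; 5/5 single-dels accept.
4 obstructions.

min(Σ*\↓L) = [wt, vtw, tuv, wauua].


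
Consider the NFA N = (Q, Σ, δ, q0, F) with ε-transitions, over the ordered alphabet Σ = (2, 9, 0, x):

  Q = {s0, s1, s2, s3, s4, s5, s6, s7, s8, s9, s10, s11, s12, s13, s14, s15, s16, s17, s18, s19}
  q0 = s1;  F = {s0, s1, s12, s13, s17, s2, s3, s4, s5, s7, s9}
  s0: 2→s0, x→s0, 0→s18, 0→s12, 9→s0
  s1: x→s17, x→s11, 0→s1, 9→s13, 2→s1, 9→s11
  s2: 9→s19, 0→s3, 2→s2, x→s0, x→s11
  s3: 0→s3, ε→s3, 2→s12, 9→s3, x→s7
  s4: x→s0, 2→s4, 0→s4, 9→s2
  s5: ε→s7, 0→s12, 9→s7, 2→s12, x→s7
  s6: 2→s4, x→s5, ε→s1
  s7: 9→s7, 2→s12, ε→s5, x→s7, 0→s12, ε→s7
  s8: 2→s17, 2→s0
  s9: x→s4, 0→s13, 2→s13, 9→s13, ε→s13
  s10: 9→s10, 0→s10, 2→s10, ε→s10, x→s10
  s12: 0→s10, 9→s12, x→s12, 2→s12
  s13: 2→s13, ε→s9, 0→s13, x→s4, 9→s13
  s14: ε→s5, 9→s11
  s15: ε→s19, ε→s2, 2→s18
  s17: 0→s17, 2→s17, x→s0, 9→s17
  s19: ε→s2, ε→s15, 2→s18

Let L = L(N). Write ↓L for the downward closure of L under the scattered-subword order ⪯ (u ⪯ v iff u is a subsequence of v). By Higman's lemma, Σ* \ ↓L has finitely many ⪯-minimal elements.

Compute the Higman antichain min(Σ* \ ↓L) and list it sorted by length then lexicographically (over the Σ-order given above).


|Q|=20, |F|=11, |δ|=72 (13 ε).
min D↑ (10 st, q0=0, F={8}): 0:2→0,9→1,0→0,x→2 1:2→1,9→1,0→1,x→3 2:2→2,9→2,0→2,x→4 3:2→3,9→5,0→3,x→4 4:2→4,9→4,0→6,x→4 5:2→5,9→5,0→7,x→4 6:2→6,9→6,0→8,x→6 7:2→6,9→7,0→7,x→9 8:2→8,9→8,0→8,x→8 9:2→6,9→9,0→6,x→9 [Hopcroft].
'xx00': N↓-sim [16, 13, 7, 3, 1] end={s10} rej; 4/4 del acc.
'9x9020': run [16, 15, 12, 11, 6, 2, 1] end={s10} — reject; 6/6 deletions ∈↓L.
2 obstructions.

min(Σ*\↓L) = [xx00, 9x9020].


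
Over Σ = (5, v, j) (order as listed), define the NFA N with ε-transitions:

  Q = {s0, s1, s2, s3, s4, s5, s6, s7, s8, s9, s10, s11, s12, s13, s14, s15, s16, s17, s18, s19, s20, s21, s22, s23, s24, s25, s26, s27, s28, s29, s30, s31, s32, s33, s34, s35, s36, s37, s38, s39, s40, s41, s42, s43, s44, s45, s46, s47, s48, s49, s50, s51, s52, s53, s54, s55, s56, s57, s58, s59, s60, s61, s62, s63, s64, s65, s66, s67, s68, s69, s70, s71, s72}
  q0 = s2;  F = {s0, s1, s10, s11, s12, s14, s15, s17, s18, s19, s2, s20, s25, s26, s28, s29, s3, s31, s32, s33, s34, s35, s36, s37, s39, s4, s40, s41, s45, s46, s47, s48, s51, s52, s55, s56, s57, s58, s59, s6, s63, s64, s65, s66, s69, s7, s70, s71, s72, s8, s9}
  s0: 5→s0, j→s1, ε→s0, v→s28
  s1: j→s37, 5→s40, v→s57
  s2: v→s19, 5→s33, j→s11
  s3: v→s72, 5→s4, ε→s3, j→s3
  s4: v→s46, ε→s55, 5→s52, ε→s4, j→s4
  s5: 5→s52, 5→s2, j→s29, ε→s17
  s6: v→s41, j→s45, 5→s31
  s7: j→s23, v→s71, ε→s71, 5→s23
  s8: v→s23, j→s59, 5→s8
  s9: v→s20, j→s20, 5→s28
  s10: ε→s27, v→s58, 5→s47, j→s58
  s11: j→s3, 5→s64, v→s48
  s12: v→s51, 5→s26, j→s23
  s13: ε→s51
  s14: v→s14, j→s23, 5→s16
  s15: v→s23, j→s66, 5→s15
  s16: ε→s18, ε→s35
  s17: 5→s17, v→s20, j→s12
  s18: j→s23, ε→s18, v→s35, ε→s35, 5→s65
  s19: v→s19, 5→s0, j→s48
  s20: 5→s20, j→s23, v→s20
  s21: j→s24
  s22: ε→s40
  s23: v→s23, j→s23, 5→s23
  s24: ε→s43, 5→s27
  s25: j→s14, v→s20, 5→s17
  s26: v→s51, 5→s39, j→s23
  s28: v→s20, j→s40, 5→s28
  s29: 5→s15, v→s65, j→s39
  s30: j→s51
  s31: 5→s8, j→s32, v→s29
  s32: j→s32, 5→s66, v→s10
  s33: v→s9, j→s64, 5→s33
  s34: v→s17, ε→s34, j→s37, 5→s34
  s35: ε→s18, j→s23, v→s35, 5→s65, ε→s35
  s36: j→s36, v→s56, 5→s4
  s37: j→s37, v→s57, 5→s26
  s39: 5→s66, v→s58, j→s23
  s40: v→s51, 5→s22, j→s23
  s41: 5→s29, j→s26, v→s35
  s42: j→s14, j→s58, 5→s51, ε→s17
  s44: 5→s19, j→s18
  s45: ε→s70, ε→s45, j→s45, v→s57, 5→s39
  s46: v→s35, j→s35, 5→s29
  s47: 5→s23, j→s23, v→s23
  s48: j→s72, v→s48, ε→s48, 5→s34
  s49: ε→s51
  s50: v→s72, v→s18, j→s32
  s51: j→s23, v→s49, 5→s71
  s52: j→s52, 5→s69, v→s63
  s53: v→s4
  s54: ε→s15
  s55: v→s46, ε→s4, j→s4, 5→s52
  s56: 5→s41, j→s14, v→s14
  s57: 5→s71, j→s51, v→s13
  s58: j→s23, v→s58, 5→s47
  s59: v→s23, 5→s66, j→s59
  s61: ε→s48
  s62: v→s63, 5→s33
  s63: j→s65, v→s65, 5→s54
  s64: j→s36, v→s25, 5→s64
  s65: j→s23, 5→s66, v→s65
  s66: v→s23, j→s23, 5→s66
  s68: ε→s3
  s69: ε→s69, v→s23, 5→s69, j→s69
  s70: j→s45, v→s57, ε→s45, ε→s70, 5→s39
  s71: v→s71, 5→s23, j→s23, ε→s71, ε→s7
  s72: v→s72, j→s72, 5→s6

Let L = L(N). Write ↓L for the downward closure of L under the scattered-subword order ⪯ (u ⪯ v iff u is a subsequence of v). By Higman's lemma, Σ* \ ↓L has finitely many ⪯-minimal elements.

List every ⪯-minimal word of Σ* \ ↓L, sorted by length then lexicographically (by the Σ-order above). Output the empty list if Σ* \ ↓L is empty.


Antichain: [5vvj, 5vjj, v5j5j, v5jv55, jj555v].

|Q|=73, |F|=51, |δ|=204 (31 ε).
min D↑ (48 st, q0=0, F={18}): 0:5→1,v→2,j→3 1:5→1,v→4,j→5 2:5→6,v→2,j→7 3:5→5,v→7,j→8 4:5→9,v→10,j→10 5:5→5,v→11,j→12 6:5→6,v→9,j→13 7:5→14,v→7,j→15 8:5→16,v→15,j→8 9:5→9,v→10,j→17 10:5→10,v→10,j→18 11:5→19,v→10,j→20 12:5→16,v→21,j→12 13:5→17,v→22,j→23 14:5→14,v→19,j→23 15:5→24,v→15,j→15 16:5→25,v→26,j→16 17:5→17,v→27,j→18 18:5→18,v→18,j→18 19:5→19,v→10,j→28 20:5→29,v→20,j→18 21:5→30,v→20,j→20 22:5→31,v→27,j→27 23:5→32,v→22,j→23 24:5→33,v→30,j→34 25:5→35,v→36,j→25 26:5→37,v→29,j→29 27:5→31,v→27,j→18 28:5→32,v→27,j→18 29:5→38,v→29,j→18 30:5→37,v→29,j→32 31:5→18,v→31,j→18 32:5→39,v→27,j→18 33:5→40,v→37,j→41 34:5→39,v→22,j→34 35:5→35,v→18,j→35 36:5→42,v→38,j→38 37:5→42,v→38,j→39 38:5→43,v→38,j→18 39:5→43,v→44,j→18 40:5→40,v→18,j→45 41:5→43,v→46,j→41 42:5→42,v→18,j→43 43:5→43,v→18,j→18 44:5→47,v→44,j→18 45:5→43,v→18,j→45 46:5→47,v→44,j→44 47:5→18,v→18,j→18.
'5vvj': N↓-sim [58, 52, 34, 15, 1] end={s23} rej; 4/4 del acc.
'5vjj': N↓-sim [58, 52, 34, 19, 1] end={s23} ∉↓L; 4/4 single-dels accept.
'v5j5j': run [58, 48, 39, 23, 12, 1] end={s23} ∉↓L; 5/5 deletions ∈↓L.
'v5jv55': run [58, 48, 39, 23, 11, 4, 1] end={s23} ∉↓L; 6/6 deletions ∈↓L.
'jj555v': |S_i|=[58, 52, 42, 35, 20, 8, 1] end={s23} — reject; 6/6 deletions ∈↓L.
5 words, ⪯-incomp.


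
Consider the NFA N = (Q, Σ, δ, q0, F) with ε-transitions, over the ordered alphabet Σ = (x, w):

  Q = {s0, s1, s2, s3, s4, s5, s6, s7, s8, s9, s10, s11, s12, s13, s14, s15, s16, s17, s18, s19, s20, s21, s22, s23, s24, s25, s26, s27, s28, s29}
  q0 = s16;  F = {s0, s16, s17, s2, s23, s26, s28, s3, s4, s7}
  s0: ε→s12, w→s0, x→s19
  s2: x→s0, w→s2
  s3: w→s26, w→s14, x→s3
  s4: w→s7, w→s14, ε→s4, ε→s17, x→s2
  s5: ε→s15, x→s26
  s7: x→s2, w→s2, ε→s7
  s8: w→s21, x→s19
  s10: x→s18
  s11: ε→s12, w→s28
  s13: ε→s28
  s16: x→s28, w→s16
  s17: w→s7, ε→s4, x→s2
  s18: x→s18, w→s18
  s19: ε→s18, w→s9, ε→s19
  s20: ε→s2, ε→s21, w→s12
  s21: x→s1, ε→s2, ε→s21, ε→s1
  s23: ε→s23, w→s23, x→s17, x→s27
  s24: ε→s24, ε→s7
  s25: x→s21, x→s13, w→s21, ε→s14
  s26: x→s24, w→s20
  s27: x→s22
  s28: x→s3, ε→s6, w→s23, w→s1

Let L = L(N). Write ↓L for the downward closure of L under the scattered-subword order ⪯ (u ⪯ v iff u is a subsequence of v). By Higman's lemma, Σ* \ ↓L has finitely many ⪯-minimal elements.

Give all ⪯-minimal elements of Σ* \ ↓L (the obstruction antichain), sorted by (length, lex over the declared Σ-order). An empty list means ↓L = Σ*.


|Q|=30, |F|=10, |δ|=58 (20 ε).
min D↑ (10 st, q0=0, F={9}): 0:x→1,w→0 1:x→2,w→3 2:x→2,w→4 3:x→5,w→3 4:x→6,w→7 5:x→7,w→6 6:x→7,w→7 7:x→8,w→7 8:x→9,w→8 9:x→9,w→9 [Hopcroft].
'xxwwxx': N↓-sim [22, 21, 18, 13, 9, 6, 3] end={s18,s19,s9} ∉↓L; 6/6 del acc.
'xwxxxx': run [22, 21, 18, 14, 7, 5, 3] end={s18,s19,s9} rej; 6/6 del acc.
2 minimals (antichain).

Antichain: [xxwwxx, xwxxxx].


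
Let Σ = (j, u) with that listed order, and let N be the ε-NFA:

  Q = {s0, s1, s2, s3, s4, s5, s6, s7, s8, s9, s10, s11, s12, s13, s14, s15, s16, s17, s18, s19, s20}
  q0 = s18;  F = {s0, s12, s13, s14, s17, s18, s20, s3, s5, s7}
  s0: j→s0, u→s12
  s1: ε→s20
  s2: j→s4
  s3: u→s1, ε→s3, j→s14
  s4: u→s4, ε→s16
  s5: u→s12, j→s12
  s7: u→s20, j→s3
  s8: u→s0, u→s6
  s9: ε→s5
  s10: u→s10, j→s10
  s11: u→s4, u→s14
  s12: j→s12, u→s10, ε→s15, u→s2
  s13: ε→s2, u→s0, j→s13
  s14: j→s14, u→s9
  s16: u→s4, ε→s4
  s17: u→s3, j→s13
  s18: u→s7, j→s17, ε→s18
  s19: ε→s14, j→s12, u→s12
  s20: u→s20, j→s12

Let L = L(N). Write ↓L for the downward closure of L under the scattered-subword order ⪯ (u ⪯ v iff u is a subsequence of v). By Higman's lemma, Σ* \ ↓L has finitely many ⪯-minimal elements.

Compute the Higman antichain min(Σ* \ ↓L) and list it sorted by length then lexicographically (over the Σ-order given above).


|Q|=21, |F|=10, |δ|=41 (9 ε).
min D↑ (11 st, q0=0, F={10}): 0:j→1,u→2 1:j→3,u→4 2:j→4,u→5 3:j→3,u→6 4:j→7,u→5 5:j→8,u→5 6:j→6,u→8 7:j→7,u→9 8:j→8,u→10 9:j→8,u→8 10:j→10,u→10 [Hopcroft].
'uuju': run [17, 14, 10, 6, 4] end={s10,s16,s2,s4} rej; 4/4 del acc.
'jjuuu': |S_i|=[17, 15, 11, 9, 6, 4] end={s10,s16,s2,s4} rej; 5/5 single-dels accept.
2 minimals (antichain).

min(Σ*\↓L) = [uuju, jjuuu].


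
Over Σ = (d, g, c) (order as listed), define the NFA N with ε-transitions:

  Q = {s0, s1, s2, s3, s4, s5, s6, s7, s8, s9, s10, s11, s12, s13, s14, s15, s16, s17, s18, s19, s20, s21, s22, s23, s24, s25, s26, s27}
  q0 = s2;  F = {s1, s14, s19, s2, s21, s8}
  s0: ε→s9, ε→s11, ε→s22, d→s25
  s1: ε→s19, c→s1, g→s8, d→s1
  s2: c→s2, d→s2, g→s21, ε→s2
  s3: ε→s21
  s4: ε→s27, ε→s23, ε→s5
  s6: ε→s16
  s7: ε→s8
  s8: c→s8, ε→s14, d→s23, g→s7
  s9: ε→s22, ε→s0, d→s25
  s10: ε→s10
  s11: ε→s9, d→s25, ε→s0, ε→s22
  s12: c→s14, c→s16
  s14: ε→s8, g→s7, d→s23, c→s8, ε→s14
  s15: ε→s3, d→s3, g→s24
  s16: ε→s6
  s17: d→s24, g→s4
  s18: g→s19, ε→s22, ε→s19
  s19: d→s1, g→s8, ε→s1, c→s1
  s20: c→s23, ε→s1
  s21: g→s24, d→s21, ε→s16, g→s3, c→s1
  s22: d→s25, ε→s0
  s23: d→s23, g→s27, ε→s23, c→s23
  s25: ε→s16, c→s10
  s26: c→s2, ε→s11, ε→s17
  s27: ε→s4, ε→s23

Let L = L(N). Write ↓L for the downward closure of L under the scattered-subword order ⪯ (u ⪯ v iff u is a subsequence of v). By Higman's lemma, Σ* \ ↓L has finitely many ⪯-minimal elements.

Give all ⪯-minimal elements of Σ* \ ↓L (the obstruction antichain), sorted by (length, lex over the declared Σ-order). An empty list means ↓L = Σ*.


|Q|=28, |F|=6, |δ|=70 (34 ε).
min D↑ (5 st, q0=0, F={4}): 0:d→0,g→1,c→0 1:d→1,g→1,c→2 2:d→2,g→3,c→2 3:d→4,g→3,c→3 4:d→4,g→4,c→4.
'gcgd': |S_i|=[15, 14, 9, 7, 4] end={s23,s27,s4,s5} rej; 4/4 single-dels accept.
1 minimals (antichain).

A = [gcgd].


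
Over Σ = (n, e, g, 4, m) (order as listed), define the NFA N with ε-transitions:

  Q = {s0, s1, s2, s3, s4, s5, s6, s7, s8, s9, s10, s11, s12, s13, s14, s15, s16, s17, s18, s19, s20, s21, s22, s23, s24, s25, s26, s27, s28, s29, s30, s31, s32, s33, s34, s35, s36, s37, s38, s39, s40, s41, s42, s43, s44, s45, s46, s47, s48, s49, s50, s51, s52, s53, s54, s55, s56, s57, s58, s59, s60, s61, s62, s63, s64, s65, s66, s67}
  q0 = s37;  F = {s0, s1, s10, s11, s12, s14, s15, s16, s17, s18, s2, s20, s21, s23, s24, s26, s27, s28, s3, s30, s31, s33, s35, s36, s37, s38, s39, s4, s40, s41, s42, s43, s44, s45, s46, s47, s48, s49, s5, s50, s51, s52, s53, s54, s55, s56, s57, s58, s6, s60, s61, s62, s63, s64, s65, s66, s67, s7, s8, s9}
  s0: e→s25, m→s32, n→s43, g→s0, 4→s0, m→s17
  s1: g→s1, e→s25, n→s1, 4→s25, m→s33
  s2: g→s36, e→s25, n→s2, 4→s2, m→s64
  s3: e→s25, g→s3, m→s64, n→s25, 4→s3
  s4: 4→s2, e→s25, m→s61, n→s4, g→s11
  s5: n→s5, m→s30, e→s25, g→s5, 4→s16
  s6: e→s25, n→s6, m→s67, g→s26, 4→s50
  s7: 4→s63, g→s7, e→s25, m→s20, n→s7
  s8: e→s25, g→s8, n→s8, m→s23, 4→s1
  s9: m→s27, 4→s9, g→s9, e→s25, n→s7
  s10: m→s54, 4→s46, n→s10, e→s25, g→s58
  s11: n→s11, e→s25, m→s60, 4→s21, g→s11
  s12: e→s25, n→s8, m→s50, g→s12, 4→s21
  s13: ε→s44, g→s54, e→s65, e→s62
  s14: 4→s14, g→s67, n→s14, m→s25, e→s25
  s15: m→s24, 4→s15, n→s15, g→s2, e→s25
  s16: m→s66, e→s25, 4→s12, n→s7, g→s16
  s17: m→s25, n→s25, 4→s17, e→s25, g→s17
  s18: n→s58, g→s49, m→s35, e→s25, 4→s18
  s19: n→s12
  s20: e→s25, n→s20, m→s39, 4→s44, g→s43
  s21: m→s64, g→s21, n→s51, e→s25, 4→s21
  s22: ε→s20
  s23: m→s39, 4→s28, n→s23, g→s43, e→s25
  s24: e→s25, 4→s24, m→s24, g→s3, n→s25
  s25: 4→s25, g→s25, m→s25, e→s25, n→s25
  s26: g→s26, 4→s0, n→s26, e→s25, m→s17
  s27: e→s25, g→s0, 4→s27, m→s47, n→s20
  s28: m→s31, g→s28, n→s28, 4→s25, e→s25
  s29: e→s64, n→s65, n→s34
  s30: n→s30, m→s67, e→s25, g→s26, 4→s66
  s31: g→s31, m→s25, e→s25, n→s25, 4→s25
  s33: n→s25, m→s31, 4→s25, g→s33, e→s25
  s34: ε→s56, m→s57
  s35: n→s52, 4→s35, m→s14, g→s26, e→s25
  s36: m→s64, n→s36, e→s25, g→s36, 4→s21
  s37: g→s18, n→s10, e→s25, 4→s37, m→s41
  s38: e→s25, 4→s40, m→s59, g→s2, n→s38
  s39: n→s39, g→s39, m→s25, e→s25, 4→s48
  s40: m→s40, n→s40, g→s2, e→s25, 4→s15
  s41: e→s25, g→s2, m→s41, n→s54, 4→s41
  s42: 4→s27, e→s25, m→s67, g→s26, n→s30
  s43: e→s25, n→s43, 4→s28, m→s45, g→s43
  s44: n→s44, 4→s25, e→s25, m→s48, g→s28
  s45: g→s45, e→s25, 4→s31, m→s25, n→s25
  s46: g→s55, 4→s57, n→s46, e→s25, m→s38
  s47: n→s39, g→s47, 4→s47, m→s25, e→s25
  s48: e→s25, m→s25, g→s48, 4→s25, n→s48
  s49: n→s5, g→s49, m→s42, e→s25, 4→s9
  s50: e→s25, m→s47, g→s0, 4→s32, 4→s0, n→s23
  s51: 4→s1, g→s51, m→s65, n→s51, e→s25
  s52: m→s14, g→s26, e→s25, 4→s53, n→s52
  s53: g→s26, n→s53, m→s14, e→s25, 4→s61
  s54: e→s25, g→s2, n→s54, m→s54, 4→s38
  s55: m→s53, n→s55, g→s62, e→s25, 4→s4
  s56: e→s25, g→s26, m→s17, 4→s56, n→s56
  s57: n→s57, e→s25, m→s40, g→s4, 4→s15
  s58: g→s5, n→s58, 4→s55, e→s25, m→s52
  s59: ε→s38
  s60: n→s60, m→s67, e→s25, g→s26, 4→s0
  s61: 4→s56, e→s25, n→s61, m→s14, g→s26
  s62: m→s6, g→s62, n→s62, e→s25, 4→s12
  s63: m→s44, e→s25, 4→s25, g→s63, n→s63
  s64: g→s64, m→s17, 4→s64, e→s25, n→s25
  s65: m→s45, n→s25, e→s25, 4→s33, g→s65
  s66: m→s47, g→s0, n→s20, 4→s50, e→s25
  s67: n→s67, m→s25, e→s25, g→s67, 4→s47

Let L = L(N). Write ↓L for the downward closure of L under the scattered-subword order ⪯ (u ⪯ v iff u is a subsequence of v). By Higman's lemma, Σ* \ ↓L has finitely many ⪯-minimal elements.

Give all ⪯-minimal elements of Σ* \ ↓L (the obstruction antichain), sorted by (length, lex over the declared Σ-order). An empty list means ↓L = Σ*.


A = [e, gmmm, mgmn, n444mn, gg4n44].

|Q|=68, |F|=60, |δ|=319 (4 ε).
min D↑ (61 st, q0=0, F={2}): 0:n→1,e→2,g→3,4→0,m→4 1:n→1,e→2,g→5,4→6,m→7 2:n→2,e→2,g→2,4→2,m→2 3:n→5,e→2,g→8,4→3,m→9 4:n→7,e→2,g→10,4→4,m→4 5:n→5,e→2,g→11,4→12,m→13 6:n→6,e→2,g→12,4→14,m→15 7:n→7,e→2,g→10,4→15,m→7 8:n→11,e→2,g→8,4→16,m→17 9:n→13,e→2,g→18,4→9,m→19 10:n→10,e→2,g→20,4→10,m→21 11:n→11,e→2,g→11,4→22,m→23 12:n→12,e→2,g→24,4→25,m→26 13:n→13,e→2,g→18,4→26,m→19 14:n→14,e→2,g→25,4→27,m→28 15:n→15,e→2,g→10,4→28,m→15 16:n→29,e→2,g→16,4→16,m→30 17:n→23,e→2,g→18,4→30,m→31 18:n→18,e→2,g→18,4→32,m→33 19:n→19,e→2,g→31,4→19,m→2 20:n→20,e→2,g→20,4→34,m→21 21:n→2,e→2,g→21,4→21,m→33 22:n→29,e→2,g→22,4→35,m→36 23:n→23,e→2,g→18,4→36,m→31 24:n→24,e→2,g→24,4→35,m→37 25:n→25,e→2,g→38,4→10,m→39 26:n→26,e→2,g→18,4→39,m→19 27:n→27,e→2,g→10,4→27,m→40 28:n→28,e→2,g→10,4→27,m→28 29:n→29,e→2,g→29,4→41,m→42 30:n→42,e→2,g→32,4→30,m→43 31:n→31,e→2,g→31,4→43,m→2 32:n→44,e→2,g→32,4→32,m→33 33:n→2,e→2,g→33,4→33,m→2 34:n→45,e→2,g→34,4→34,m→21 35:n→46,e→2,g→35,4→34,m→47 36:n→42,e→2,g→32,4→47,m→43 37:n→37,e→2,g→18,4→47,m→31 38:n→38,e→2,g→38,4→34,m→48 39:n→39,e→2,g→18,4→49,m→19 40:n→2,e→2,g→50,4→40,m→40 41:n→41,e→2,g→41,4→2,m→51 42:n→42,e→2,g→44,4→51,m→52 43:n→52,e→2,g→43,4→43,m→2 44:n→44,e→2,g→44,4→53,m→54 45:n→45,e→2,g→45,4→55,m→56 46:n→46,e→2,g→46,4→55,m→57 47:n→57,e→2,g→32,4→32,m→43 48:n→48,e→2,g→18,4→32,m→31 49:n→49,e→2,g→18,4→49,m→33 50:n→2,e→2,g→50,4→50,m→21 51:n→51,e→2,g→53,4→2,m→58 52:n→52,e→2,g→52,4→58,m→2 53:n→53,e→2,g→53,4→2,m→59 54:n→2,e→2,g→54,4→59,m→2 55:n→55,e→2,g→55,4→2,m→60 56:n→2,e→2,g→56,4→60,m→54 57:n→57,e→2,g→44,4→53,m→52 58:n→58,e→2,g→58,4→2,m→2 59:n→2,e→2,g→59,4→2,m→2 60:n→2,e→2,g→60,4→2,m→59.
'e': |S_i|=[63, 1] end={s25} rej; 1/1 single-dels accept.
'gmmm': run [63, 52, 32, 10, 1] end={s25} rej; 4/4 single-dels accept.
'mgmn': run [63, 45, 22, 8, 1] end={s25} — reject; 4/4 deletions ∈↓L.
'n444mn': |S_i|=[63, 55, 49, 38, 26, 10, 1] end={s25} rej; 6/6 deletions ∈↓L.
'gg4n44': |S_i|=[63, 52, 41, 30, 17, 8, 1] end={s25} rej; 6/6 single-dels accept.
5 obstructions.


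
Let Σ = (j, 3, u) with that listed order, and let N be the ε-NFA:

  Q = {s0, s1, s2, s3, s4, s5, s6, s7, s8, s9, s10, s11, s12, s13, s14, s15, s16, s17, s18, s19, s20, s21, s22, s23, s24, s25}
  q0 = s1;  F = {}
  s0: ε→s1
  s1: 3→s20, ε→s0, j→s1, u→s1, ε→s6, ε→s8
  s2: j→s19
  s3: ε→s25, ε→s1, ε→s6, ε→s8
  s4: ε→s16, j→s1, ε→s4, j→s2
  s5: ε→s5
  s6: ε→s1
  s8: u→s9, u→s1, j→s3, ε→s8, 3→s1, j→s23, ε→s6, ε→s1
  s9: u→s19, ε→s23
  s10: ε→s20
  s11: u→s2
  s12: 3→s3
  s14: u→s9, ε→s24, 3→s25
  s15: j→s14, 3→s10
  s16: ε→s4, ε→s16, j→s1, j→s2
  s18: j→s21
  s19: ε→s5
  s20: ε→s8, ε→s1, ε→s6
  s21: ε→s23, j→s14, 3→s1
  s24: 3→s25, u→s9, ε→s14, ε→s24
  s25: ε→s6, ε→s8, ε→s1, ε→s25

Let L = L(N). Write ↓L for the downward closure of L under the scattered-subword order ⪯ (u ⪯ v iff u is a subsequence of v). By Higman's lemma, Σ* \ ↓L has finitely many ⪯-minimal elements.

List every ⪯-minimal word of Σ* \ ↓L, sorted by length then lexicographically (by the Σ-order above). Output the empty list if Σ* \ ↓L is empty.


|Q|=26, |F|=0, |δ|=56 (31 ε).
min D↑ (1 st, q0=0, F={0}): 0:j→0,3→0,u→0 (ε-aug+det+¬).
ε ∈ L(D↑) ⇒ ↓L = ∅.

A = [ε].


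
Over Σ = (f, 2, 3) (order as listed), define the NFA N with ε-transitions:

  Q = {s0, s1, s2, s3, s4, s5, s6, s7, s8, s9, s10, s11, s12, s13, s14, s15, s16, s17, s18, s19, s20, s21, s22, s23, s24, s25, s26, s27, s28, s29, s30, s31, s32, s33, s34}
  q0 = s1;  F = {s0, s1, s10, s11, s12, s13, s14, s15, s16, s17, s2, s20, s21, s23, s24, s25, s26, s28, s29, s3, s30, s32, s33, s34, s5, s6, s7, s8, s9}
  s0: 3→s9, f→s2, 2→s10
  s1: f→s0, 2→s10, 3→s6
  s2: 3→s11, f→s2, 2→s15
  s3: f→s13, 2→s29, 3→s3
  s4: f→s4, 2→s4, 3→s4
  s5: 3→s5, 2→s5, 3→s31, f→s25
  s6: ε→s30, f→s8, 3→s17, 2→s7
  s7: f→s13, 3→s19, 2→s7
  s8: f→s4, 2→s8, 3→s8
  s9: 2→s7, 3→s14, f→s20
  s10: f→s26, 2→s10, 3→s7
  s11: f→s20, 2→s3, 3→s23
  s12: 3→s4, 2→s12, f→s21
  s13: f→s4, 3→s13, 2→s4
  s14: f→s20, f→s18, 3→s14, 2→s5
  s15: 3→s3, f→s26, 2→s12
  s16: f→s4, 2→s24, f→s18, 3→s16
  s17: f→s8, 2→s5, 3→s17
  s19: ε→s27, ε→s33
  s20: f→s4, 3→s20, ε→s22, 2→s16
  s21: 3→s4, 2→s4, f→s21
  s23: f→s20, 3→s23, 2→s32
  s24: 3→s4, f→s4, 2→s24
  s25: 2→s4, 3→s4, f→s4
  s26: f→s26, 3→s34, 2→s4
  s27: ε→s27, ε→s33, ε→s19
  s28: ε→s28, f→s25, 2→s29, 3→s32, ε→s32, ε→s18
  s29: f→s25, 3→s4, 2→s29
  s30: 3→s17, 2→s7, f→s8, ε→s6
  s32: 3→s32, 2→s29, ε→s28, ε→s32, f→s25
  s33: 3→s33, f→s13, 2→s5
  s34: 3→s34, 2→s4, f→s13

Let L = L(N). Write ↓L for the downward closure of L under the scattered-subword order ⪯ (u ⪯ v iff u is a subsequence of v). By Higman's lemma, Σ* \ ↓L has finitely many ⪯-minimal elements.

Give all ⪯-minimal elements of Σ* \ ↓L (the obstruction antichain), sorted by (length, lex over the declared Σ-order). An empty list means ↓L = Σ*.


|Q|=35, |F|=29, |δ|=106 (13 ε).
min D↑ (28 st, q0=0, F={14}): 0:f→1,2→2,3→3 1:f→4,2→2,3→5 2:f→6,2→2,3→7 3:f→8,2→7,3→9 4:f→4,2→10,3→11 5:f→12,2→7,3→13 6:f→6,2→14,3→15 7:f→16,2→7,3→17 8:f→14,2→8,3→8 9:f→8,2→18,3→9 10:f→6,2→19,3→20 11:f→12,2→20,3→21 12:f→14,2→22,3→12 13:f→12,2→18,3→13 14:f→14,2→14,3→14 15:f→16,2→14,3→15 16:f→14,2→14,3→16 17:f→16,2→18,3→17 18:f→23,2→18,3→18 19:f→24,2→19,3→14 20:f→16,2→25,3→20 21:f→12,2→26,3→21 22:f→14,2→27,3→22 23:f→14,2→14,3→14 24:f→24,2→14,3→14 25:f→23,2→25,3→14 26:f→23,2→25,3→26 27:f→14,2→27,3→14 (ε-aug+det+¬).
'2f2': |S_i|=[35, 23, 7, 1] end={s4} rej; 3/3 deletions ∈↓L.
'3ff': N↓-sim [35, 27, 9, 2] end={s18,s4} — reject; 3/3 deletions ∈↓L.
'ff223': run [35, 31, 20, 15, 6, 1] end={s4} ∉↓L; 5/5 single-dels accept.
'332f3': run [35, 27, 22, 11, 3, 1] end={s4} — reject; 5/5 deletions ∈↓L.
4 minimals (antichain).

Antichain: [2f2, 3ff, ff223, 332f3].


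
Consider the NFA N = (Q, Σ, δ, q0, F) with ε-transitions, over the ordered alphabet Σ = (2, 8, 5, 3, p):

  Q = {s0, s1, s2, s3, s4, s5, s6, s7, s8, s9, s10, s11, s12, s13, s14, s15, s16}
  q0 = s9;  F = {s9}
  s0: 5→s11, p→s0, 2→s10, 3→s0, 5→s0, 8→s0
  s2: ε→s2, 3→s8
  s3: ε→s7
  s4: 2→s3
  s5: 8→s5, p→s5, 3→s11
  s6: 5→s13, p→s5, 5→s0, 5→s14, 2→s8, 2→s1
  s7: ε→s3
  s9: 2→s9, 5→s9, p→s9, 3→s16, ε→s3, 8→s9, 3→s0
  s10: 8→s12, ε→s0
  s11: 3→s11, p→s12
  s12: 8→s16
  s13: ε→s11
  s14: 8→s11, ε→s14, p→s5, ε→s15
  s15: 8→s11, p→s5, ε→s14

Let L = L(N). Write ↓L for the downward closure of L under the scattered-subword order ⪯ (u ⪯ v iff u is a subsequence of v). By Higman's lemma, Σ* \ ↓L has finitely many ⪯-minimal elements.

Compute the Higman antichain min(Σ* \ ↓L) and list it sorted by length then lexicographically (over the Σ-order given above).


|Q|=17, |F|=1, |δ|=40 (9 ε).
min D↑ (2 st, q0=0, F={1}): 0:2→0,8→0,5→0,3→1,p→0 1:2→1,8→1,5→1,3→1,p→1 [Hopcroft].
'3': run [8, 5] end={s0,s10,s11,s12,s16} — reject; 1/1 del acc.
1 obstructions.

Antichain: [3].


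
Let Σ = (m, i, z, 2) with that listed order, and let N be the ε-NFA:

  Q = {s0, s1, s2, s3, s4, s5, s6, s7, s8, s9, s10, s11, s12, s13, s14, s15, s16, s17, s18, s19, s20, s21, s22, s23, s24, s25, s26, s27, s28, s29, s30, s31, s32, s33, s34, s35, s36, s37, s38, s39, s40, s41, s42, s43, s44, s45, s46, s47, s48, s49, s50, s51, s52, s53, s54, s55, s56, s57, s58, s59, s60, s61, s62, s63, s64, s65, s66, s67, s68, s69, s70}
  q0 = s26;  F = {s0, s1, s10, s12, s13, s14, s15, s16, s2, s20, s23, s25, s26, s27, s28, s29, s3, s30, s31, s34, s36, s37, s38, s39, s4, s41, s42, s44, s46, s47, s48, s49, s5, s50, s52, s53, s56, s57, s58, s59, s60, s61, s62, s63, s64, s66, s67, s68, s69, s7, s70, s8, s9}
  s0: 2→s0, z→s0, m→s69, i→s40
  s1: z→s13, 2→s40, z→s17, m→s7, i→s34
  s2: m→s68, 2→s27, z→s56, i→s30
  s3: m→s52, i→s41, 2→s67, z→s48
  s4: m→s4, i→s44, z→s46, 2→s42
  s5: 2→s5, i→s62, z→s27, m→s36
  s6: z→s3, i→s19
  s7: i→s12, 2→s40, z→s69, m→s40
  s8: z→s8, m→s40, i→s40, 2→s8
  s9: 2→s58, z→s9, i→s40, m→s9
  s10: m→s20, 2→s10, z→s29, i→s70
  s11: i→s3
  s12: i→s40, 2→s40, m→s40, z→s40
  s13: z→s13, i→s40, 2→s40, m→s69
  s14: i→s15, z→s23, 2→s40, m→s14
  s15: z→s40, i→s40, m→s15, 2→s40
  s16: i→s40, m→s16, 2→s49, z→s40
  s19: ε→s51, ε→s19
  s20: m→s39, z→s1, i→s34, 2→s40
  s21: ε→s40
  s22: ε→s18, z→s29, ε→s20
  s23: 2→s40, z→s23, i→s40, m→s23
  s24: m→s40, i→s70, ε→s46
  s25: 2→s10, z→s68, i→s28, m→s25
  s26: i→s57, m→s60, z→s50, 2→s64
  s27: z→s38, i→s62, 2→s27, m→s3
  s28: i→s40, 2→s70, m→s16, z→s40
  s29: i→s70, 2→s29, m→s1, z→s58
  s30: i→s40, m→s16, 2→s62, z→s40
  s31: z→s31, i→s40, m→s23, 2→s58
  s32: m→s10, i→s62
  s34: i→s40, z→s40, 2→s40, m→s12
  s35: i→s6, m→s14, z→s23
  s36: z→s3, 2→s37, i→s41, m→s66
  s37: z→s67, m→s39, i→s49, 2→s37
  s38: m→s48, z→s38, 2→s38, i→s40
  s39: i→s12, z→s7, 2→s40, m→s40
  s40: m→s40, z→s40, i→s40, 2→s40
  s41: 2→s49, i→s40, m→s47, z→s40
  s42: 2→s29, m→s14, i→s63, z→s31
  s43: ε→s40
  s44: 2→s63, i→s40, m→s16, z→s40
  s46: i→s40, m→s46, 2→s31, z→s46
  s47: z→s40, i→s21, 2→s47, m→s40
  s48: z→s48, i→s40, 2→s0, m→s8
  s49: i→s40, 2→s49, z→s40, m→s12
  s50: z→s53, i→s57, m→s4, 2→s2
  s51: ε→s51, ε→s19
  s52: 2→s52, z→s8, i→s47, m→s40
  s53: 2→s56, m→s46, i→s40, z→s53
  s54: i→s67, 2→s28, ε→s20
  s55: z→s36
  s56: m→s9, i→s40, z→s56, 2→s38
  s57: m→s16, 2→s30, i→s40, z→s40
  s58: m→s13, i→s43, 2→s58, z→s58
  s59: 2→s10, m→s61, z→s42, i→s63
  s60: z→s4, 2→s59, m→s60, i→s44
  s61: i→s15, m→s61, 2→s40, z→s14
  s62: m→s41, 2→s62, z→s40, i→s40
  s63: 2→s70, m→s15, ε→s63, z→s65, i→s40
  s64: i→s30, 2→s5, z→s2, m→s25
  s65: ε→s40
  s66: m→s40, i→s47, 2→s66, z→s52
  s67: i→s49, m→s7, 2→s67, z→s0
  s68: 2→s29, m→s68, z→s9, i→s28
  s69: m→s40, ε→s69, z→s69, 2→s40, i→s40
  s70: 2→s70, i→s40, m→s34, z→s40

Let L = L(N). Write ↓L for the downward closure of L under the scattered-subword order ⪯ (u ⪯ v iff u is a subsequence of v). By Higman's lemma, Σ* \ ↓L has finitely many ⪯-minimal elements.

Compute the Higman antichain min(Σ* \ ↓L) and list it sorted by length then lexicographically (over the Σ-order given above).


min(Σ*\↓L) = [ii, iz, zzi, m2m2, im2mm, 22mmm].

|Q|=71, |F|=53, |δ|=244 (13 ε).
min D↑ (54 st, q0=0, F={9}): 0:m→1,i→2,z→3,2→4 1:m→1,i→5,z→6,2→7 2:m→8,i→9,z→9,2→10 3:m→6,i→2,z→11,2→12 4:m→13,i→10,z→12,2→14 5:m→8,i→9,z→9,2→15 6:m→6,i→5,z→16,2→17 7:m→18,i→15,z→17,2→19 8:m→8,i→9,z→9,2→20 9:m→9,i→9,z→9,2→9 10:m→8,i→9,z→9,2→21 11:m→16,i→9,z→11,2→22 12:m→23,i→10,z→22,2→24 13:m→13,i→25,z→23,2→19 14:m→26,i→21,z→24,2→14 15:m→27,i→9,z→9,2→28 16:m→16,i→9,z→16,2→29 17:m→30,i→15,z→29,2→31 18:m→18,i→27,z→30,2→9 19:m→32,i→28,z→31,2→19 20:m→33,i→9,z→9,2→20 21:m→34,i→9,z→9,2→21 22:m→35,i→9,z→22,2→36 23:m→23,i→25,z→35,2→31 24:m→37,i→21,z→36,2→24 25:m→8,i→9,z→9,2→28 26:m→38,i→34,z→37,2→39 27:m→27,i→9,z→9,2→9 28:m→40,i→9,z→9,2→28 29:m→41,i→9,z→29,2→42 30:m→30,i→27,z→41,2→9 31:m→43,i→28,z→42,2→31 32:m→44,i→40,z→43,2→9 33:m→9,i→9,z→9,2→9 34:m→45,i→9,z→9,2→20 35:m→35,i→9,z→35,2→42 36:m→46,i→9,z→36,2→36 37:m→47,i→34,z→46,2→48 38:m→9,i→45,z→47,2→38 39:m→44,i→20,z→48,2→39 40:m→33,i→9,z→9,2→9 41:m→41,i→9,z→41,2→9 42:m→49,i→9,z→42,2→42 43:m→50,i→40,z→49,2→9 44:m→9,i→33,z→50,2→9 45:m→9,i→9,z→9,2→45 46:m→51,i→9,z→46,2→52 47:m→9,i→45,z→51,2→47 48:m→50,i→20,z→52,2→48 49:m→53,i→9,z→49,2→9 50:m→9,i→33,z→53,2→9 51:m→9,i→9,z→51,2→51 52:m→53,i→9,z→52,2→52 53:m→9,i→9,z→53,2→9.
'ii': |S_i|=[58, 18, 2] end={s21,s40} rej; 2/2 del acc.
'iz': N↓-sim [58, 18, 2] end={s40,s65} — reject; 2/2 deletions ∈↓L.
'zzi': N↓-sim [58, 45, 17, 2] end={s40,s43} rej; 3/3 deletions ∈↓L.
'm2m2': |S_i|=[58, 46, 33, 14, 1] end={s40} ∉↓L; 4/4 single-dels accept.
'im2mm': N↓-sim [58, 18, 9, 5, 2, 1] end={s40} rej; 5/5 deletions ∈↓L.
'22mmm': N↓-sim [58, 50, 32, 23, 10, 1] end={s40} ∉↓L; 5/5 single-dels accept.
6 obstructions.


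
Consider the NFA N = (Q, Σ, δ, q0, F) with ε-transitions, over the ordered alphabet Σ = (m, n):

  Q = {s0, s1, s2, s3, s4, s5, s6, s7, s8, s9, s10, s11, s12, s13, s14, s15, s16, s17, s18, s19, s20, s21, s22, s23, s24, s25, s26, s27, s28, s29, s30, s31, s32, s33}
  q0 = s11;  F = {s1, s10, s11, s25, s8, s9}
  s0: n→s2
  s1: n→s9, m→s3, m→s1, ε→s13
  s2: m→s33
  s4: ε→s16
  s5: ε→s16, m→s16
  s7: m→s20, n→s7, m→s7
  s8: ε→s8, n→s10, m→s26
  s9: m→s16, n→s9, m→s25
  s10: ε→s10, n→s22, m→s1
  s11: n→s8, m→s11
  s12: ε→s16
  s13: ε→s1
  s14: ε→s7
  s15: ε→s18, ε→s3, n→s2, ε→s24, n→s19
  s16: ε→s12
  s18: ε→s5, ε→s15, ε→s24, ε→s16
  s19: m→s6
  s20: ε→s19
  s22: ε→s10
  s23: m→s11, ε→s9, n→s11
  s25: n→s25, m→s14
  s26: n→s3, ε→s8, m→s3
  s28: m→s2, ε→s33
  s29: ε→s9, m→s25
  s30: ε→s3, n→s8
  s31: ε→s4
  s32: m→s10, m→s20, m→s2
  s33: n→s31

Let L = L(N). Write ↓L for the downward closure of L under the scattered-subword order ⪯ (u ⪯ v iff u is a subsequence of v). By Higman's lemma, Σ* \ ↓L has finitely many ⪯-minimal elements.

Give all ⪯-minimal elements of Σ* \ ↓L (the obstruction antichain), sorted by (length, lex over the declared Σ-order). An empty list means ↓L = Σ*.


|Q|=34, |F|=6, |δ|=58 (24 ε).
min D↑ (7 st, q0=0, F={6}): 0:m→0,n→1 1:m→1,n→2 2:m→3,n→2 3:m→3,n→4 4:m→5,n→4 5:m→6,n→5 6:m→6,n→6 [Hopcroft].
'nnmnmm': run [17, 16, 14, 12, 9, 8, 5] end={s14,s19,s20,s6,s7} rej; 6/6 deletions ∈↓L.
1 words, ⪯-incomp.

min(Σ*\↓L) = [nnmnmm].


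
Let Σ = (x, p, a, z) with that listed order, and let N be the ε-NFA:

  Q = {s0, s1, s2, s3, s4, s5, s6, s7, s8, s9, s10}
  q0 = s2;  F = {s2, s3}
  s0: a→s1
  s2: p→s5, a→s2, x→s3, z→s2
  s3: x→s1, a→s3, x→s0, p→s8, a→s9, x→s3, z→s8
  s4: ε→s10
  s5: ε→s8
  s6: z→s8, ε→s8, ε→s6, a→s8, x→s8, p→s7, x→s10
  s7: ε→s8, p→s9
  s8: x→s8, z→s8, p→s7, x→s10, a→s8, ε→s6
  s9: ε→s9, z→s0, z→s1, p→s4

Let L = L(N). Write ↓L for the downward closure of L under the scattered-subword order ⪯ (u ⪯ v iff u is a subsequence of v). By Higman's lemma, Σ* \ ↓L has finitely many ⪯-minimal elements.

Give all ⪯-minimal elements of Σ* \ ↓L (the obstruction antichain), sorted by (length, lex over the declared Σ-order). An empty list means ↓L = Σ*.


min(Σ*\↓L) = [p, xz].

|Q|=11, |F|=2, |δ|=33 (7 ε).
min D↑ (3 st, q0=0, F={2}): 0:x→1,p→2,a→0,z→0 1:x→1,p→2,a→1,z→2 2:x→2,p→2,a→2,z→2.
'p': |S_i|=[11, 9] end={s0,s1,s10,s4,s5,s6,s7,s8,s9} — reject; 1/1 deletions ∈↓L.
'xz': N↓-sim [11, 9, 8] end={s0,s1,s10,s4,s6,s7,s8,s9} rej; 2/2 del acc.
2 minimals (antichain).


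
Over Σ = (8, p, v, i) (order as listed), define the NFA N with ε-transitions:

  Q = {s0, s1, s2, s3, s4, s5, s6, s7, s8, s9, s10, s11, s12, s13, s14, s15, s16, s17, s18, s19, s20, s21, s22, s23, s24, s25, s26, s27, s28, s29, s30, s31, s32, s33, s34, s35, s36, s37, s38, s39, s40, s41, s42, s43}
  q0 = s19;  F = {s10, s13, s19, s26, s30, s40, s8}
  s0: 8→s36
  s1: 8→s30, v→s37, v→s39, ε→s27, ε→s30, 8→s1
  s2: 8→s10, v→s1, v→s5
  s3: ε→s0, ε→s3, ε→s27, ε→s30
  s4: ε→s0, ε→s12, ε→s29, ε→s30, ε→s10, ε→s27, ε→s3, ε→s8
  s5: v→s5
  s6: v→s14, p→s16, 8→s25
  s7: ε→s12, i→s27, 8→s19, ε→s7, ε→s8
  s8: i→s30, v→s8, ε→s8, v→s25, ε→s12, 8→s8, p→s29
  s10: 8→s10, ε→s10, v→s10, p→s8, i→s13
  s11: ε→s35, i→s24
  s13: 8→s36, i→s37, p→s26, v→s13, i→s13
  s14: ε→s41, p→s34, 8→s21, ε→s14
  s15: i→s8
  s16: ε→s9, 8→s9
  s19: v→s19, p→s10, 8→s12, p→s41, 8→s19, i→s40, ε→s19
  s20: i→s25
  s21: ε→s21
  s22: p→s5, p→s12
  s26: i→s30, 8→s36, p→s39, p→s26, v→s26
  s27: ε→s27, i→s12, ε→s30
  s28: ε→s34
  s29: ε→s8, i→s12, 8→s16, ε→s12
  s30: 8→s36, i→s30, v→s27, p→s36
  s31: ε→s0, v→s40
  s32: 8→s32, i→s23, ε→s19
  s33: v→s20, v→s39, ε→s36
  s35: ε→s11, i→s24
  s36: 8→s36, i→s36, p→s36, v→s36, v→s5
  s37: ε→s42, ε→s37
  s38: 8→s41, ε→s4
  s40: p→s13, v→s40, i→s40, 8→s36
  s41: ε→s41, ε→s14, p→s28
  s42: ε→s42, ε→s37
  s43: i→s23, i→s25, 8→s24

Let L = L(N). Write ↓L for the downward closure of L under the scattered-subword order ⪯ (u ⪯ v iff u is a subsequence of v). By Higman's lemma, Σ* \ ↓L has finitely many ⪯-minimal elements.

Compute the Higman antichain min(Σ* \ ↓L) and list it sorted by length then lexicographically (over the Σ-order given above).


Antichain: [i8, ppip].

|Q|=44, |F|=7, |δ|=116 (42 ε).
min D↑ (8 st, q0=0, F={5}): 0:8→0,p→1,v→0,i→2 1:8→1,p→3,v→1,i→4 2:8→5,p→4,v→2,i→2 3:8→3,p→3,v→3,i→6 4:8→5,p→7,v→4,i→4 5:8→5,p→5,v→5,i→5 6:8→5,p→5,v→6,i→6 7:8→5,p→7,v→7,i→6 (ε-aug+det+¬).
'i8': |S_i|=[23, 11, 2] end={s36,s5} rej; 2/2 deletions ∈↓L.
'ppip': |S_i|=[23, 21, 14, 5, 2] end={s36,s5} rej; 4/4 deletions ∈↓L.
2 minimals (antichain).
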